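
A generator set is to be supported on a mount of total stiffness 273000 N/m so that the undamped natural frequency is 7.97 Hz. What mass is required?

109 kg

ω_n = 2πf_n = 2π × 7.97 = 50.08 rad/s.
m = k/ω_n² = 273000/50.08² = 273000/2508 = 108.9 kg.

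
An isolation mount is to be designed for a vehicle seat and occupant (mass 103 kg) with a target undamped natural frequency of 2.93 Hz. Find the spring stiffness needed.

34900 N/m

ω_n = 2πf_n = 2π × 2.93 = 18.41 rad/s.
k = m·ω_n² = 103 × 18.41² = 103 × 338.9 = 34910 N/m.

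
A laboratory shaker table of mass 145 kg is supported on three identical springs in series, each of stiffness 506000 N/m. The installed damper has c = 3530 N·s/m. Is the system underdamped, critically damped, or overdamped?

underdamped

Series springs: 1/k_eq = 3/506000, so k_eq = 506000/3 = 168700 N/m.
c_c = 2√(k_eq·m) = 9891 N·s/m; ζ = c/c_c = 3530/9891 = 0.357.
Since ζ < 1 the system is underdamped.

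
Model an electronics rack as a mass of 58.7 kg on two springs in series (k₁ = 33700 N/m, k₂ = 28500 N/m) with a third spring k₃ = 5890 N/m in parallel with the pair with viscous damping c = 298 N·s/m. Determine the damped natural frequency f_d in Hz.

3.01 Hz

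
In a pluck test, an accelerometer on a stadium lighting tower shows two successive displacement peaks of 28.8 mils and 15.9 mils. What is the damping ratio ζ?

0.0941

Logarithmic decrement δ = (1/n)·ln(x₀/x_n) = (1/1)·ln(28.8/15.9) = (1/1)·ln(1.811) = 0.5941.
ζ = δ/√(4π² + δ²) = 0.5941/√(39.48 + 0.353) = 0.5941/6.311 = 0.09413.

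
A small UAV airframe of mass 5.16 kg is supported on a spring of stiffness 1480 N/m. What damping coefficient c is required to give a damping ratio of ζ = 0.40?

c_c = 2√(k·m) = 2√(1480 × 5.16) = 174.8 N·s/m.
c = ζ·c_c = 0.40 × 174.8 = 69.91 N·s/m.

69.9 N·s/m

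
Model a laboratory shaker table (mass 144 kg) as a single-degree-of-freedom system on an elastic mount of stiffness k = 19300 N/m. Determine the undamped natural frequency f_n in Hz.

ω_n = √(k/m) = √(19300/144) = √134.0 = 11.58 rad/s.
f_n = ω_n/(2π) = 11.58/6.283 = 1.843 Hz.

1.84 Hz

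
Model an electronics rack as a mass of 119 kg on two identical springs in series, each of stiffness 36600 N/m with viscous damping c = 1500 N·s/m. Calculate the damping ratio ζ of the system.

0.508

Series springs: 1/k_eq = 2/36600, so k_eq = 36600/2 = 18300 N/m.
ω_n = √(k_eq/m) = √(18300/119) = 12.40 rad/s.
Critical damping c_c = 2√(k_eq·m) = 2√(18300 × 119) = 2951 N·s/m, so ζ = c/c_c = 1500/2951 = 0.5082.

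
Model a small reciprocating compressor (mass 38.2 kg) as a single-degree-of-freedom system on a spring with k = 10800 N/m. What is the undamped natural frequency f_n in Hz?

2.68 Hz

ω_n = √(k/m) = √(10800/38.2) = √282.7 = 16.81 rad/s.
f_n = ω_n/(2π) = 16.81/6.283 = 2.676 Hz.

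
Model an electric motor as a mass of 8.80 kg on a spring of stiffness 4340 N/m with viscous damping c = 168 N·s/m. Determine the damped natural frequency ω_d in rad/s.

20.1 rad/s

ω_n = √(k/m) = √(4340/8.80) = 22.21 rad/s.
Critical damping c_c = 2√(k·m) = 2√(4340 × 8.80) = 390.9 N·s/m, so ζ = c/c_c = 168/390.9 = 0.4298.
ω_d = ω_n√(1 − ζ²) = 22.21 × √(1 − 0.185) = 20.05 rad/s.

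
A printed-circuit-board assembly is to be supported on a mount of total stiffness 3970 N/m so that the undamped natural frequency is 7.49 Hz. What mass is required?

ω_n = 2πf_n = 2π × 7.49 = 47.06 rad/s.
m = k/ω_n² = 3970/47.06² = 3970/2215 = 1.793 kg.

1.79 kg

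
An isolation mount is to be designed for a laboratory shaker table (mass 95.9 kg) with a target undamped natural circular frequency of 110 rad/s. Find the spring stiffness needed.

k = m·ω_n² = 95.9 × 110.0² = 95.9 × 12100 = 1160000 N/m.

1160000 N/m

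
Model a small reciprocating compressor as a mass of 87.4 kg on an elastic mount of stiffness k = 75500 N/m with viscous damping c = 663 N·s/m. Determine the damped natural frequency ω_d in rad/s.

ω_n = √(k/m) = √(75500/87.4) = 29.39 rad/s.
Critical damping c_c = 2√(k·m) = 2√(75500 × 87.4) = 5138 N·s/m, so ζ = c/c_c = 663/5138 = 0.1290.
ω_d = ω_n√(1 − ζ²) = 29.39 × √(1 − 0.0167) = 29.15 rad/s.

29.1 rad/s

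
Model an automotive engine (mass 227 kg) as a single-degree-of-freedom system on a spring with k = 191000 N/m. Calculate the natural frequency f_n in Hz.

4.62 Hz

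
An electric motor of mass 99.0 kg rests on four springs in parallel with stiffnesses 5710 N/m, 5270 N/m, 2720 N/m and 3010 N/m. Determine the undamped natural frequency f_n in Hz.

2.07 Hz

Parallel springs add: k_eq = 5710 + 5270 + 2720 + 3010 = 16710 N/m.
ω_n = √(k_eq/m) = √(16710/99.0) = √168.8 = 12.99 rad/s.
f_n = ω_n/(2π) = 12.99/6.283 = 2.068 Hz.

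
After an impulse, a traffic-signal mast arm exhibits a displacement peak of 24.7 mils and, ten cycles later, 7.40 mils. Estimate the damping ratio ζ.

Logarithmic decrement δ = (1/n)·ln(x₀/x_n) = (1/10)·ln(24.7/7.40) = (1/10)·ln(3.338) = 0.1205.
ζ = δ/√(4π² + δ²) = 0.1205/√(39.48 + 0.0145) = 0.1205/6.284 = 0.01918.

0.0192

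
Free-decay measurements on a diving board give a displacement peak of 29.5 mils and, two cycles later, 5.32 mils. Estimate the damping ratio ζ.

0.135

Logarithmic decrement δ = (1/n)·ln(x₀/x_n) = (1/2)·ln(29.5/5.32) = (1/2)·ln(5.545) = 0.8565.
ζ = δ/√(4π² + δ²) = 0.8565/√(39.48 + 0.734) = 0.8565/6.341 = 0.1351.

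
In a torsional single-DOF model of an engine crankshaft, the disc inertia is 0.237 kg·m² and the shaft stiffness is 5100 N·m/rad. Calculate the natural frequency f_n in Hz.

23.3 Hz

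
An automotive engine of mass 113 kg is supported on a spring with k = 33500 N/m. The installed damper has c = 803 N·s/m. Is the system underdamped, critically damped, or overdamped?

underdamped

c_c = 2√(k·m) = 3891 N·s/m; ζ = c/c_c = 803/3891 = 0.206.
Since ζ < 1 the system is underdamped.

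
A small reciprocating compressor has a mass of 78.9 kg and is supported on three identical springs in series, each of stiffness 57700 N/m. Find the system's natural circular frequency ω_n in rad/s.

15.6 rad/s

Series springs: 1/k_eq = 3/57700, so k_eq = 57700/3 = 19230 N/m.
ω_n = √(k_eq/m) = √(19230/78.9) = √243.8 = 15.61 rad/s.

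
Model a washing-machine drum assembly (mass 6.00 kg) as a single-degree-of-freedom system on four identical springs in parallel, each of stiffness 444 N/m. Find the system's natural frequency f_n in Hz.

Parallel springs add: k_eq = 4 × 444 = 1776 N/m.
ω_n = √(k_eq/m) = √(1776/6.00) = √296.0 = 17.20 rad/s.
f_n = ω_n/(2π) = 17.20/6.283 = 2.738 Hz.

2.74 Hz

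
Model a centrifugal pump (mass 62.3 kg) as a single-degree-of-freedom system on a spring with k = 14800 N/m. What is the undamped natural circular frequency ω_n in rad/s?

15.4 rad/s

ω_n = √(k/m) = √(14800/62.3) = √237.6 = 15.41 rad/s.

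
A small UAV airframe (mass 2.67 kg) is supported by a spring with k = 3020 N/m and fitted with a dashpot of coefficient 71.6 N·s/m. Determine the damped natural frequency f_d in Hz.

4.91 Hz

ω_n = √(k/m) = √(3020/2.67) = 33.63 rad/s.
Critical damping c_c = 2√(k·m) = 2√(3020 × 2.67) = 179.6 N·s/m, so ζ = c/c_c = 71.6/179.6 = 0.3987.
ω_d = ω_n√(1 − ζ²) = 33.63 × √(1 − 0.159) = 30.84 rad/s.
f_d = ω_d/(2π) = 4.909 Hz.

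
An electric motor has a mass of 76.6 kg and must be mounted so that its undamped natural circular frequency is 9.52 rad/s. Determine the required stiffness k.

k = m·ω_n² = 76.6 × 9.520² = 76.6 × 90.63 = 6942 N/m.

6940 N/m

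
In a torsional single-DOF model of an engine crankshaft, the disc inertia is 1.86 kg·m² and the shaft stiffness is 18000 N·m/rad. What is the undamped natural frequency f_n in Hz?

15.7 Hz

ω_n = √(k_t/J) = √(18000/1.86) = √9677 = 98.37 rad/s.
f_n = ω_n/(2π) = 98.37/6.283 = 15.66 Hz.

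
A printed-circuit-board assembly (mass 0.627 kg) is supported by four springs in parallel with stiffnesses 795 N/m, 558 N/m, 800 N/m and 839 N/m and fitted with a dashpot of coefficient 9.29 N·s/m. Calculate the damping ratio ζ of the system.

0.107

Parallel springs add: k_eq = 795 + 558 + 800 + 839 = 2992 N/m.
ω_n = √(k_eq/m) = √(2992/0.627) = 69.08 rad/s.
Critical damping c_c = 2√(k_eq·m) = 2√(2992 × 0.627) = 86.63 N·s/m, so ζ = c/c_c = 9.29/86.63 = 0.1072.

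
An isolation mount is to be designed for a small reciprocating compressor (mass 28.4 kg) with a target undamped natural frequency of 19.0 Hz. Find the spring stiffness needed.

405000 N/m

ω_n = 2πf_n = 2π × 19.0 = 119.4 rad/s.
k = m·ω_n² = 28.4 × 119.4² = 28.4 × 14250 = 404700 N/m.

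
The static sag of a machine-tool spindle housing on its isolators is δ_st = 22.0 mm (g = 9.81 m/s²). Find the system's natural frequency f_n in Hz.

3.36 Hz

ω_n = √(g/δ_st) = √(9.81/0.0220) = √445.9 = 21.12 rad/s.
f_n = ω_n/(2π) = 21.12/6.283 = 3.361 Hz.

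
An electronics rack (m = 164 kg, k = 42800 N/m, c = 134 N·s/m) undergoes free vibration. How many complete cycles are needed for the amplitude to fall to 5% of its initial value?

19 cycles

ζ = c/(2√(km)) = 134/(2√(42800 × 164)) = 134/5299 = 0.02529.
Logarithmic decrement δ = 2πζ/√(1 − ζ²) = 2π × 0.02529/√(1 − 0.000640) = 0.1589.
x_n/x₀ = e^(−nδ) ≤ 0.05; take ln: n ≥ ln(1/0.05)/δ = 2.996/0.1589 = 18.85.
So 19 complete cycles are required.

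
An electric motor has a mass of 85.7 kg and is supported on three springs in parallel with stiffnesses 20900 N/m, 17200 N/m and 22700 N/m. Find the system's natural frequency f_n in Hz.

4.24 Hz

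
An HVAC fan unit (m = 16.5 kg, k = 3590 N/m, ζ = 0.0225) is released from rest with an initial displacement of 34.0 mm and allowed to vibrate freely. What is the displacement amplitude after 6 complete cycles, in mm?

14.6 mm

Logarithmic decrement δ = 2πζ/√(1 − ζ²) = 2π × 0.02250/√(1 − 0.000506) = 0.1414.
After n cycles, x_n/x₀ = e^(−nδ), so x_6 = 34.0 × e^(−6 × 0.1414) = 34.0 × 0.4281 = 14.55 mm.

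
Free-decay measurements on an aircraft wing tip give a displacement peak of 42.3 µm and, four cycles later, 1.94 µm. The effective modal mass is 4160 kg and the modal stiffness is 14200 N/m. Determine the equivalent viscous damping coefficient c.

1870 N·s/m

Logarithmic decrement δ = (1/n)·ln(x₀/x_n) = (1/4)·ln(42.3/1.94) = (1/4)·ln(21.80) = 0.7705.
ζ = δ/√(4π² + δ²) = 0.7705/√(39.48 + 0.594) = 0.7705/6.330 = 0.1217.
c = ζ · 2√(km) = 0.1217 × 2√(14200 × 4160) = 0.1217 × 15370 = 1871 N·s/m.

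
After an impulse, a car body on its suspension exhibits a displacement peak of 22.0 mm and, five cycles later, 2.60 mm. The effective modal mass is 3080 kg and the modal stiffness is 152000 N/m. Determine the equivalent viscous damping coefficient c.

Logarithmic decrement δ = (1/n)·ln(x₀/x_n) = (1/5)·ln(22.0/2.60) = (1/5)·ln(8.462) = 0.4271.
ζ = δ/√(4π² + δ²) = 0.4271/√(39.48 + 0.182) = 0.4271/6.298 = 0.06782.
c = ζ · 2√(km) = 0.06782 × 2√(152000 × 3080) = 0.06782 × 43270 = 2935 N·s/m.

2930 N·s/m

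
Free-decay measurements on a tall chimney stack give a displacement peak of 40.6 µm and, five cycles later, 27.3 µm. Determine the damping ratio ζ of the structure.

0.0126

Logarithmic decrement δ = (1/n)·ln(x₀/x_n) = (1/5)·ln(40.6/27.3) = (1/5)·ln(1.487) = 0.07938.
ζ = δ/√(4π² + δ²) = 0.07938/√(39.48 + 0.00630) = 0.07938/6.284 = 0.01263.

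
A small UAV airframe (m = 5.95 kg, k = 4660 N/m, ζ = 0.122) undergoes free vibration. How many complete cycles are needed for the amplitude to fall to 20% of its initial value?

3 cycles

Logarithmic decrement δ = 2πζ/√(1 − ζ²) = 2π × 0.1220/√(1 − 0.0149) = 0.7723.
x_n/x₀ = e^(−nδ) ≤ 0.2; take ln: n ≥ ln(1/0.2)/δ = 1.609/0.7723 = 2.084.
So 3 complete cycles are required.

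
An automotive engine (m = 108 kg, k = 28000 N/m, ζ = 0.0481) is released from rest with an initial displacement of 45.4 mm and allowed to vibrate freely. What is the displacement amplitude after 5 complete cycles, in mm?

Logarithmic decrement δ = 2πζ/√(1 − ζ²) = 2π × 0.04810/√(1 − 0.00231) = 0.3026.
After n cycles, x_n/x₀ = e^(−nδ), so x_5 = 45.4 × e^(−5 × 0.3026) = 45.4 × 0.2203 = 10.00 mm.

10.0 mm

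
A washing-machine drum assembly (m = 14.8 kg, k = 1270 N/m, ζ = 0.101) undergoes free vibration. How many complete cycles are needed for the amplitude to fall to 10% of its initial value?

4 cycles

Logarithmic decrement δ = 2πζ/√(1 − ζ²) = 2π × 0.1010/√(1 − 0.0102) = 0.6379.
x_n/x₀ = e^(−nδ) ≤ 0.1; take ln: n ≥ ln(1/0.1)/δ = 2.303/0.6379 = 3.610.
So 4 complete cycles are required.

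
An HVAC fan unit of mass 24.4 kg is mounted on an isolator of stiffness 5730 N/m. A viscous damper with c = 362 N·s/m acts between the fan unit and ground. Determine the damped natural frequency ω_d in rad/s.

ω_n = √(k/m) = √(5730/24.4) = 15.32 rad/s.
Critical damping c_c = 2√(k·m) = 2√(5730 × 24.4) = 747.8 N·s/m, so ζ = c/c_c = 362/747.8 = 0.4841.
ω_d = ω_n√(1 − ζ²) = 15.32 × √(1 − 0.234) = 13.41 rad/s.

13.4 rad/s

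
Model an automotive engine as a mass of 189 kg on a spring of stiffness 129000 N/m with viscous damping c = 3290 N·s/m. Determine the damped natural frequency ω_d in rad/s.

ω_n = √(k/m) = √(129000/189) = 26.13 rad/s.
Critical damping c_c = 2√(k·m) = 2√(129000 × 189) = 9875 N·s/m, so ζ = c/c_c = 3290/9875 = 0.3332.
ω_d = ω_n√(1 − ζ²) = 26.13 × √(1 − 0.111) = 24.63 rad/s.

24.6 rad/s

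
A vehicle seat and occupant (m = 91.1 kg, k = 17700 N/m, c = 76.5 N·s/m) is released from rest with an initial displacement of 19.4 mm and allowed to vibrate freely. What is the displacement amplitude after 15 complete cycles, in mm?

ζ = c/(2√(km)) = 76.5/(2√(17700 × 91.1)) = 76.5/2540 = 0.03012.
Logarithmic decrement δ = 2πζ/√(1 − ζ²) = 2π × 0.03012/√(1 − 0.000907) = 0.1893.
After n cycles, x_n/x₀ = e^(−nδ), so x_15 = 19.4 × e^(−15 × 0.1893) = 19.4 × 0.05841 = 1.133 mm.

1.13 mm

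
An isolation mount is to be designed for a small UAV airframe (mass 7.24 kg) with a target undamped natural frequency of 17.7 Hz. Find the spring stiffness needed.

89500 N/m

ω_n = 2πf_n = 2π × 17.7 = 111.2 rad/s.
k = m·ω_n² = 7.24 × 111.2² = 7.24 × 12370 = 89550 N/m.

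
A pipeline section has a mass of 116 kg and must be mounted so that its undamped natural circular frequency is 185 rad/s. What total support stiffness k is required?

3970000 N/m

k = m·ω_n² = 116 × 185.0² = 116 × 34220 = 3970000 N/m.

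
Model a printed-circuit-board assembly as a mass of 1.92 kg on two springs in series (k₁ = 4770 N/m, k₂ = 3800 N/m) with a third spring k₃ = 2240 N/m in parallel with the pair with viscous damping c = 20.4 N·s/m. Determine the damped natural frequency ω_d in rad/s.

47.3 rad/s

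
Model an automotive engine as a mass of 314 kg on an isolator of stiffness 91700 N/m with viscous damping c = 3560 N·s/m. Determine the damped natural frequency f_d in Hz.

ω_n = √(k/m) = √(91700/314) = 17.09 rad/s.
Critical damping c_c = 2√(k·m) = 2√(91700 × 314) = 10730 N·s/m, so ζ = c/c_c = 3560/10730 = 0.3317.
ω_d = ω_n√(1 − ζ²) = 17.09 × √(1 − 0.110) = 16.12 rad/s.
f_d = ω_d/(2π) = 2.566 Hz.

2.57 Hz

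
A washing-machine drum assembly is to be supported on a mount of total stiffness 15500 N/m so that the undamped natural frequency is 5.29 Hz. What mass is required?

ω_n = 2πf_n = 2π × 5.29 = 33.24 rad/s.
m = k/ω_n² = 15500/33.24² = 15500/1105 = 14.03 kg.

14.0 kg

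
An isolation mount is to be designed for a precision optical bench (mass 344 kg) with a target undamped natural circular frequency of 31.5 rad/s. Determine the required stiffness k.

k = m·ω_n² = 344 × 31.50² = 344 × 992.2 = 341300 N/m.

341000 N/m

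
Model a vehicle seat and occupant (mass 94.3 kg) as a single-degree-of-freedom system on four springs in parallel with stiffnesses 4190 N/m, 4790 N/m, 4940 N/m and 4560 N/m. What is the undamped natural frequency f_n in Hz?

2.23 Hz

Parallel springs add: k_eq = 4190 + 4790 + 4940 + 4560 = 18480 N/m.
ω_n = √(k_eq/m) = √(18480/94.3) = √196.0 = 14.00 rad/s.
f_n = ω_n/(2π) = 14.00/6.283 = 2.228 Hz.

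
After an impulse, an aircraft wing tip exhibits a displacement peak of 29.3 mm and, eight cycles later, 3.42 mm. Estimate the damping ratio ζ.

0.0427

Logarithmic decrement δ = (1/n)·ln(x₀/x_n) = (1/8)·ln(29.3/3.42) = (1/8)·ln(8.567) = 0.2685.
ζ = δ/√(4π² + δ²) = 0.2685/√(39.48 + 0.0721) = 0.2685/6.289 = 0.04269.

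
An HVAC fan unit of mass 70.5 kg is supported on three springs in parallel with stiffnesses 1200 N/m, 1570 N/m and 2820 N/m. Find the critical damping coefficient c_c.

1260 N·s/m

Parallel springs add: k_eq = 1200 + 1570 + 2820 = 5590 N/m.
c_c = 2√(k_eq·m) = 2√(5590 × 70.5) = 2 × 627.8 = 1256 N·s/m.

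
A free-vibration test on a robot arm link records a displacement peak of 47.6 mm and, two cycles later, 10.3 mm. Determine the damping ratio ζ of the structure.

0.121

Logarithmic decrement δ = (1/n)·ln(x₀/x_n) = (1/2)·ln(47.6/10.3) = (1/2)·ln(4.621) = 0.7653.
ζ = δ/√(4π² + δ²) = 0.7653/√(39.48 + 0.586) = 0.7653/6.330 = 0.1209.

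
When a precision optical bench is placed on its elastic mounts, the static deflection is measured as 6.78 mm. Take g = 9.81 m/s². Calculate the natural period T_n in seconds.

ω_n = √(g/δ_st) = √(9.81/0.00678) = √1447 = 38.04 rad/s.
T_n = 2π/ω_n = 6.283/38.04 = 0.1652 s.

0.165 s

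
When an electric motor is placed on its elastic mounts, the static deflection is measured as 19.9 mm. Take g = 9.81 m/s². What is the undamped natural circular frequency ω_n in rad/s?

ω_n = √(g/δ_st) = √(9.81/0.0199) = √493.0 = 22.20 rad/s.

22.2 rad/s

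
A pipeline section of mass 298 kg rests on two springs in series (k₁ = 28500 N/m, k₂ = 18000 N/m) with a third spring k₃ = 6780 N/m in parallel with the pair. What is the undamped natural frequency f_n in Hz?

Series pair: k_s = k₁k₂/(k₁+k₂) = (28500)(18000)/(28500 + 18000) = 11030 N/m. In parallel with k₃: k_eq = 11030 + 6780 = 17810 N/m.
ω_n = √(k_eq/m) = √(17810/298) = √59.77 = 7.731 rad/s.
f_n = ω_n/(2π) = 7.731/6.283 = 1.230 Hz.

1.23 Hz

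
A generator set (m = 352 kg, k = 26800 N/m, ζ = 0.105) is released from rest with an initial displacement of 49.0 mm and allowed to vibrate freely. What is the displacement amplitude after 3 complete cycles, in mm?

6.70 mm

Logarithmic decrement δ = 2πζ/√(1 − ζ²) = 2π × 0.1050/√(1 − 0.0110) = 0.6634.
After n cycles, x_n/x₀ = e^(−nδ), so x_3 = 49.0 × e^(−3 × 0.6634) = 49.0 × 0.1367 = 6.697 mm.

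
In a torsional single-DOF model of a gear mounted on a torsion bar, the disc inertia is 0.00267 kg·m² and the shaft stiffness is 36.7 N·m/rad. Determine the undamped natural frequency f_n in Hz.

ω_n = √(k_t/J) = √(36.7/0.00267) = √13750 = 117.2 rad/s.
f_n = ω_n/(2π) = 117.2/6.283 = 18.66 Hz.

18.7 Hz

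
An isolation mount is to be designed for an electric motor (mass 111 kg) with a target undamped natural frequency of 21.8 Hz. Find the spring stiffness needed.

2080000 N/m

ω_n = 2πf_n = 2π × 21.8 = 137.0 rad/s.
k = m·ω_n² = 111 × 137.0² = 111 × 18760 = 2083000 N/m.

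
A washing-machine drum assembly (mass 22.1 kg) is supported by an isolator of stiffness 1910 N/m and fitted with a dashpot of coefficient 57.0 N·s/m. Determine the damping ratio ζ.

0.139

ω_n = √(k/m) = √(1910/22.1) = 9.297 rad/s.
Critical damping c_c = 2√(k·m) = 2√(1910 × 22.1) = 410.9 N·s/m, so ζ = c/c_c = 57.0/410.9 = 0.1387.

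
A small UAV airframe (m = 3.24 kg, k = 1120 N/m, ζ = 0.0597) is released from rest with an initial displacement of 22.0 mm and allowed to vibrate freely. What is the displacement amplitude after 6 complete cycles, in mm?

Logarithmic decrement δ = 2πζ/√(1 − ζ²) = 2π × 0.05970/√(1 − 0.00356) = 0.3758.
After n cycles, x_n/x₀ = e^(−nδ), so x_6 = 22.0 × e^(−6 × 0.3758) = 22.0 × 0.1049 = 2.308 mm.

2.31 mm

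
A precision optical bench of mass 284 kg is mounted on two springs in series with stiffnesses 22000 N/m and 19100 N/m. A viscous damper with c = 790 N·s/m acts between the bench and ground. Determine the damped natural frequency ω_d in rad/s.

Series springs: 1/k_eq = 1/22000 + 1/19100 = 9.781×10^-5, so k_eq = 10220 N/m.
ω_n = √(k_eq/m) = √(10220/284) = 6.000 rad/s.
Critical damping c_c = 2√(k_eq·m) = 2√(10220 × 284) = 3408 N·s/m, so ζ = c/c_c = 790/3408 = 0.2318.
ω_d = ω_n√(1 − ζ²) = 6.000 × √(1 − 0.0537) = 5.837 rad/s.

5.84 rad/s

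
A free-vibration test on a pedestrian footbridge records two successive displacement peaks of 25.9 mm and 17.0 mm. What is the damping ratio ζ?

0.0669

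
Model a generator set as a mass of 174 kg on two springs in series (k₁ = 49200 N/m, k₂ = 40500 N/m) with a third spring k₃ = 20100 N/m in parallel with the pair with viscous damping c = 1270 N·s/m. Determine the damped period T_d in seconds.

0.414 s

Series pair: k_s = k₁k₂/(k₁+k₂) = (49200)(40500)/(49200 + 40500) = 22210 N/m. In parallel with k₃: k_eq = 22210 + 20100 = 42310 N/m.
ω_n = √(k_eq/m) = √(42310/174) = 15.59 rad/s.
Critical damping c_c = 2√(k_eq·m) = 2√(42310 × 174) = 5427 N·s/m, so ζ = c/c_c = 1270/5427 = 0.2340.
ω_d = ω_n√(1 − ζ²) = 15.59 × √(1 − 0.0548) = 15.16 rad/s.
T_d = 2π/ω_d = 0.4144 s.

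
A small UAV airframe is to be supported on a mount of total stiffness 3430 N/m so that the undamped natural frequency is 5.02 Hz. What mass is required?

ω_n = 2πf_n = 2π × 5.02 = 31.54 rad/s.
m = k/ω_n² = 3430/31.54² = 3430/994.9 = 3.448 kg.

3.45 kg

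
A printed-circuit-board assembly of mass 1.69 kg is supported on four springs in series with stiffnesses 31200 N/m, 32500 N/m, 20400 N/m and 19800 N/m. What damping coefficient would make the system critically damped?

204 N·s/m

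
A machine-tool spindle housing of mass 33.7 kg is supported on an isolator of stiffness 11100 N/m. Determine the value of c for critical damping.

c_c = 2√(k·m) = 2√(11100 × 33.7) = 2 × 611.6 = 1223 N·s/m.

1220 N·s/m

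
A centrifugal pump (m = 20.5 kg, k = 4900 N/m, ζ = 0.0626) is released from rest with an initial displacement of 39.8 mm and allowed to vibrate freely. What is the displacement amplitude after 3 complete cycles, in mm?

12.2 mm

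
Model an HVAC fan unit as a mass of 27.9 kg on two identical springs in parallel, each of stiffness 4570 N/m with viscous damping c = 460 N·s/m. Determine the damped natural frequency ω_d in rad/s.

16.1 rad/s

Parallel springs add: k_eq = 2 × 4570 = 9140 N/m.
ω_n = √(k_eq/m) = √(9140/27.9) = 18.10 rad/s.
Critical damping c_c = 2√(k_eq·m) = 2√(9140 × 27.9) = 1010 N·s/m, so ζ = c/c_c = 460/1010 = 0.4555.
ω_d = ω_n√(1 − ζ²) = 18.10 × √(1 − 0.207) = 16.11 rad/s.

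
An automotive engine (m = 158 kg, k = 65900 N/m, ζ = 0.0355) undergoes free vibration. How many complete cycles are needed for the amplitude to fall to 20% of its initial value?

8 cycles

Logarithmic decrement δ = 2πζ/√(1 − ζ²) = 2π × 0.03550/√(1 − 0.00126) = 0.2232.
x_n/x₀ = e^(−nδ) ≤ 0.2; take ln: n ≥ ln(1/0.2)/δ = 1.609/0.2232 = 7.211.
So 8 complete cycles are required.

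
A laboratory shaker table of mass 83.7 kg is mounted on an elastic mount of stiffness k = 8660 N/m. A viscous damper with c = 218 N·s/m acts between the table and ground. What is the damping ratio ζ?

0.128

ω_n = √(k/m) = √(8660/83.7) = 10.17 rad/s.
Critical damping c_c = 2√(k·m) = 2√(8660 × 83.7) = 1703 N·s/m, so ζ = c/c_c = 218/1703 = 0.1280.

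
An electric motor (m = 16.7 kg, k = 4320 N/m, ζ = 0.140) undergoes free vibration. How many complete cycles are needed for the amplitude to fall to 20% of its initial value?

2 cycles

Logarithmic decrement δ = 2πζ/√(1 − ζ²) = 2π × 0.1400/√(1 − 0.0196) = 0.8884.
x_n/x₀ = e^(−nδ) ≤ 0.2; take ln: n ≥ ln(1/0.2)/δ = 1.609/0.8884 = 1.812.
So 2 complete cycles are required.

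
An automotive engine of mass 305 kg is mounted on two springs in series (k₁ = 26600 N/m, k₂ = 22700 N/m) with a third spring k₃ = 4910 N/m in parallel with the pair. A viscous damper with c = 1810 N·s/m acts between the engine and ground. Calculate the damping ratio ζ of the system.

0.396

Series pair: k_s = k₁k₂/(k₁+k₂) = (26600)(22700)/(26600 + 22700) = 12250 N/m. In parallel with k₃: k_eq = 12250 + 4910 = 17160 N/m.
ω_n = √(k_eq/m) = √(17160/305) = 7.500 rad/s.
Critical damping c_c = 2√(k_eq·m) = 2√(17160 × 305) = 4575 N·s/m, so ζ = c/c_c = 1810/4575 = 0.3956.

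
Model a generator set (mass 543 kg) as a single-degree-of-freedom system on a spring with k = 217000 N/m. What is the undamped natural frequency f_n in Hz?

3.18 Hz

ω_n = √(k/m) = √(217000/543) = √399.6 = 19.99 rad/s.
f_n = ω_n/(2π) = 19.99/6.283 = 3.182 Hz.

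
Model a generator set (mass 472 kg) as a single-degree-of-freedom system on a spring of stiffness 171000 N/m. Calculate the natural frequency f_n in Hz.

3.03 Hz

ω_n = √(k/m) = √(171000/472) = √362.3 = 19.03 rad/s.
f_n = ω_n/(2π) = 19.03/6.283 = 3.029 Hz.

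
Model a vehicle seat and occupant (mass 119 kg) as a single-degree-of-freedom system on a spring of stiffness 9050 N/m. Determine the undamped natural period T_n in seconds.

0.720 s

ω_n = √(k/m) = √(9050/119) = √76.05 = 8.721 rad/s.
T_n = 2π/ω_n = 6.283/8.721 = 0.7205 s.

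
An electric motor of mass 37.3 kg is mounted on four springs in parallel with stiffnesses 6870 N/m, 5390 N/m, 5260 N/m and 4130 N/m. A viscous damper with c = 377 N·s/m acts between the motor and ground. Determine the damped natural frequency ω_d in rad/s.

23.6 rad/s

Parallel springs add: k_eq = 6870 + 5390 + 5260 + 4130 = 21650 N/m.
ω_n = √(k_eq/m) = √(21650/37.3) = 24.09 rad/s.
Critical damping c_c = 2√(k_eq·m) = 2√(21650 × 37.3) = 1797 N·s/m, so ζ = c/c_c = 377/1797 = 0.2098.
ω_d = ω_n√(1 − ζ²) = 24.09 × √(1 − 0.0440) = 23.56 rad/s.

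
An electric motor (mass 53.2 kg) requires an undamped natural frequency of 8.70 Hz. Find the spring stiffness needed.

ω_n = 2πf_n = 2π × 8.70 = 54.66 rad/s.
k = m·ω_n² = 53.2 × 54.66² = 53.2 × 2988 = 159000 N/m.

159000 N/m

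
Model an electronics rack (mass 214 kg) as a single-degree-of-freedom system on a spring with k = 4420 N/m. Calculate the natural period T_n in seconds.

ω_n = √(k/m) = √(4420/214) = √20.65 = 4.545 rad/s.
T_n = 2π/ω_n = 6.283/4.545 = 1.383 s.

1.38 s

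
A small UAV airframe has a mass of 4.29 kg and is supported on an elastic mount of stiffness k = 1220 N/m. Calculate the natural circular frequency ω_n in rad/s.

ω_n = √(k/m) = √(1220/4.29) = √284.4 = 16.86 rad/s.

16.9 rad/s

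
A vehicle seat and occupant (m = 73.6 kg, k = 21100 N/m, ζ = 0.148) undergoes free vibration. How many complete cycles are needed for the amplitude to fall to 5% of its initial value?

Logarithmic decrement δ = 2πζ/√(1 − ζ²) = 2π × 0.1480/√(1 − 0.0219) = 0.9403.
x_n/x₀ = e^(−nδ) ≤ 0.05; take ln: n ≥ ln(1/0.05)/δ = 2.996/0.9403 = 3.186.
So 4 complete cycles are required.

4 cycles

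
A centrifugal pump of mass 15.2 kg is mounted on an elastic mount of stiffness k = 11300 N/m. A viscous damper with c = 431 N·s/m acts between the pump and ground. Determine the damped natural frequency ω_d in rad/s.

23.3 rad/s

ω_n = √(k/m) = √(11300/15.2) = 27.27 rad/s.
Critical damping c_c = 2√(k·m) = 2√(11300 × 15.2) = 828.9 N·s/m, so ζ = c/c_c = 431/828.9 = 0.5200.
ω_d = ω_n√(1 − ζ²) = 27.27 × √(1 − 0.270) = 23.29 rad/s.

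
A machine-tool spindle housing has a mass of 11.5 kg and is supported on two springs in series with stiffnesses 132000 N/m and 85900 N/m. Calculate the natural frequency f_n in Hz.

Series springs: 1/k_eq = 1/132000 + 1/85900 = 1.922×10^-5, so k_eq = 52040 N/m.
ω_n = √(k_eq/m) = √(52040/11.5) = √4525 = 67.27 rad/s.
f_n = ω_n/(2π) = 67.27/6.283 = 10.71 Hz.

10.7 Hz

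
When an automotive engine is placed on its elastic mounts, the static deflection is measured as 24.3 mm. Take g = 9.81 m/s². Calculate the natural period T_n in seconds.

0.313 s

ω_n = √(g/δ_st) = √(9.81/0.0243) = √403.7 = 20.09 rad/s.
T_n = 2π/ω_n = 6.283/20.09 = 0.3127 s.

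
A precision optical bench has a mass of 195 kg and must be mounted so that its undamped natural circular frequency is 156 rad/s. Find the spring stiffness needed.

4750000 N/m

k = m·ω_n² = 195 × 156.0² = 195 × 24340 = 4746000 N/m.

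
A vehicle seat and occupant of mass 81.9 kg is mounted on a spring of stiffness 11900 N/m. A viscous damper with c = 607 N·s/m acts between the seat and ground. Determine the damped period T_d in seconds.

0.548 s

ω_n = √(k/m) = √(11900/81.9) = 12.05 rad/s.
Critical damping c_c = 2√(k·m) = 2√(11900 × 81.9) = 1974 N·s/m, so ζ = c/c_c = 607/1974 = 0.3074.
ω_d = ω_n√(1 − ζ²) = 12.05 × √(1 − 0.0945) = 11.47 rad/s.
T_d = 2π/ω_d = 0.5478 s.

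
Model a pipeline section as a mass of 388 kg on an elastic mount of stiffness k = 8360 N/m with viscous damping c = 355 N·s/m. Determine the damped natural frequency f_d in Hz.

0.735 Hz

ω_n = √(k/m) = √(8360/388) = 4.642 rad/s.
Critical damping c_c = 2√(k·m) = 2√(8360 × 388) = 3602 N·s/m, so ζ = c/c_c = 355/3602 = 0.09856.
ω_d = ω_n√(1 − ζ²) = 4.642 × √(1 − 0.00971) = 4.619 rad/s.
f_d = ω_d/(2π) = 0.7352 Hz.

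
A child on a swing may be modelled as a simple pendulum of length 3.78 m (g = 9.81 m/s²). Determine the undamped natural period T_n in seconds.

For a simple pendulum ω_n = √(g/L) = √(9.81/3.78) = √2.595 = 1.611 rad/s.
T_n = 2π/ω_n = 6.283/1.611 = 3.900 s.

3.90 s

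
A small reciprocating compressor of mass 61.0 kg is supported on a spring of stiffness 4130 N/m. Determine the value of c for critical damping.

c_c = 2√(k·m) = 2√(4130 × 61.0) = 2 × 501.9 = 1004 N·s/m.

1000 N·s/m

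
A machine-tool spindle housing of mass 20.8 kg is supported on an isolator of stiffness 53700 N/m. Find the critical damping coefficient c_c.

2110 N·s/m

c_c = 2√(k·m) = 2√(53700 × 20.8) = 2 × 1057 = 2114 N·s/m.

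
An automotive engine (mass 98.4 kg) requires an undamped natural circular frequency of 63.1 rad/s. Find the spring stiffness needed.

392000 N/m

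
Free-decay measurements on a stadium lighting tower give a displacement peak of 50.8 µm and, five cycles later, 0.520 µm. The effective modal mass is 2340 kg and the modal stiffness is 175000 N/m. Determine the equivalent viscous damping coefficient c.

Logarithmic decrement δ = (1/n)·ln(x₀/x_n) = (1/5)·ln(50.8/0.520) = (1/5)·ln(97.69) = 0.9164.
ζ = δ/√(4π² + δ²) = 0.9164/√(39.48 + 0.840) = 0.9164/6.350 = 0.1443.
c = ζ · 2√(km) = 0.1443 × 2√(175000 × 2340) = 0.1443 × 40470 = 5841 N·s/m.

5840 N·s/m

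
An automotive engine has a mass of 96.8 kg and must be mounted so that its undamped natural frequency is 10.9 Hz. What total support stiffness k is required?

ω_n = 2πf_n = 2π × 10.9 = 68.49 rad/s.
k = m·ω_n² = 96.8 × 68.49² = 96.8 × 4690 = 454000 N/m.

454000 N/m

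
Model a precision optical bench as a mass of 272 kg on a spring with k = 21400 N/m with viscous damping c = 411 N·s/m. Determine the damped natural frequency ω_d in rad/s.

ω_n = √(k/m) = √(21400/272) = 8.870 rad/s.
Critical damping c_c = 2√(k·m) = 2√(21400 × 272) = 4825 N·s/m, so ζ = c/c_c = 411/4825 = 0.08518.
ω_d = ω_n√(1 − ζ²) = 8.870 × √(1 − 0.00726) = 8.838 rad/s.

8.84 rad/s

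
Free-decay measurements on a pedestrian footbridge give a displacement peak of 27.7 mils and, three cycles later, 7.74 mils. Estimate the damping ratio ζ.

0.0675

Logarithmic decrement δ = (1/n)·ln(x₀/x_n) = (1/3)·ln(27.7/7.74) = (1/3)·ln(3.579) = 0.4250.
ζ = δ/√(4π² + δ²) = 0.4250/√(39.48 + 0.181) = 0.4250/6.298 = 0.06749.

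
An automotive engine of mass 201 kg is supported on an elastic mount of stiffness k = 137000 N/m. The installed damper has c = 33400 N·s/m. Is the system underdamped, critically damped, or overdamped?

overdamped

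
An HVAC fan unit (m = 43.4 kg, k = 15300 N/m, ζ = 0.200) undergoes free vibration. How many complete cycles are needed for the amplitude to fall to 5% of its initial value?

Logarithmic decrement δ = 2πζ/√(1 − ζ²) = 2π × 0.2000/√(1 − 0.0400) = 1.283.
x_n/x₀ = e^(−nδ) ≤ 0.05; take ln: n ≥ ln(1/0.05)/δ = 2.996/1.283 = 2.336.
So 3 complete cycles are required.

3 cycles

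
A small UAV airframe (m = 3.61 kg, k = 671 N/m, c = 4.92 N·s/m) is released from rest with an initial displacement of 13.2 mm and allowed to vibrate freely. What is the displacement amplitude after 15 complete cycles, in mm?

0.118 mm

ζ = c/(2√(km)) = 4.92/(2√(671 × 3.61)) = 4.92/98.43 = 0.04998.
Logarithmic decrement δ = 2πζ/√(1 − ζ²) = 2π × 0.04998/√(1 − 0.00250) = 0.3144.
After n cycles, x_n/x₀ = e^(−nδ), so x_15 = 13.2 × e^(−15 × 0.3144) = 13.2 × 0.008945 = 0.1181 mm.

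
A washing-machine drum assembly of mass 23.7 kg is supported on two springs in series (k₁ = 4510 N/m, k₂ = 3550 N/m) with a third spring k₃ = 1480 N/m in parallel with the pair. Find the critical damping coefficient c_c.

573 N·s/m

Series pair: k_s = k₁k₂/(k₁+k₂) = (4510)(3550)/(4510 + 3550) = 1986 N/m. In parallel with k₃: k_eq = 1986 + 1480 = 3466 N/m.
c_c = 2√(k_eq·m) = 2√(3466 × 23.7) = 2 × 286.6 = 573.3 N·s/m.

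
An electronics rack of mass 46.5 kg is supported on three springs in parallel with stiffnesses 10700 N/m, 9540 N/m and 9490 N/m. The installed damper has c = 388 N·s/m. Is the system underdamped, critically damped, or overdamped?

Parallel springs add: k_eq = 10700 + 9540 + 9490 = 29730 N/m.
c_c = 2√(k_eq·m) = 2352 N·s/m; ζ = c/c_c = 388/2352 = 0.165.
Since ζ < 1 the system is underdamped.

underdamped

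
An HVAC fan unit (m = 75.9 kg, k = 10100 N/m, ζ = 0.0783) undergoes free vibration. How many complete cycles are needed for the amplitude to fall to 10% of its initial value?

Logarithmic decrement δ = 2πζ/√(1 − ζ²) = 2π × 0.07830/√(1 − 0.00613) = 0.4935.
x_n/x₀ = e^(−nδ) ≤ 0.1; take ln: n ≥ ln(1/0.1)/δ = 2.303/0.4935 = 4.666.
So 5 complete cycles are required.

5 cycles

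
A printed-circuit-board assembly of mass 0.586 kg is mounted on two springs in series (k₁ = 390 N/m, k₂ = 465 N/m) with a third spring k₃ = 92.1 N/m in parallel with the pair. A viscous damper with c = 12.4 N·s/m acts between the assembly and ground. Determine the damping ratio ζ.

0.464

Series pair: k_s = k₁k₂/(k₁+k₂) = (390)(465)/(390 + 465) = 212.1 N/m. In parallel with k₃: k_eq = 212.1 + 92.1 = 304.2 N/m.
ω_n = √(k_eq/m) = √(304.2/0.586) = 22.78 rad/s.
Critical damping c_c = 2√(k_eq·m) = 2√(304.2 × 0.586) = 26.70 N·s/m, so ζ = c/c_c = 12.4/26.70 = 0.4644.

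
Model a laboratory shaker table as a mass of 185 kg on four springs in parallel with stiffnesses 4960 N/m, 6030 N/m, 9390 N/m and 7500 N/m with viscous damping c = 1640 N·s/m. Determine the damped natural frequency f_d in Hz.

1.82 Hz

Parallel springs add: k_eq = 4960 + 6030 + 9390 + 7500 = 27880 N/m.
ω_n = √(k_eq/m) = √(27880/185) = 12.28 rad/s.
Critical damping c_c = 2√(k_eq·m) = 2√(27880 × 185) = 4542 N·s/m, so ζ = c/c_c = 1640/4542 = 0.3611.
ω_d = ω_n√(1 − ζ²) = 12.28 × √(1 − 0.130) = 11.45 rad/s.
f_d = ω_d/(2π) = 1.822 Hz.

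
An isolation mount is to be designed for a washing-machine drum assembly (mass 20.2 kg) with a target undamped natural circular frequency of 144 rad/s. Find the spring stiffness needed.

419000 N/m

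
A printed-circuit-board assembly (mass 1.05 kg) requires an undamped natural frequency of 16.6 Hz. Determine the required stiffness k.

11400 N/m

ω_n = 2πf_n = 2π × 16.6 = 104.3 rad/s.
k = m·ω_n² = 1.05 × 104.3² = 1.05 × 10880 = 11420 N/m.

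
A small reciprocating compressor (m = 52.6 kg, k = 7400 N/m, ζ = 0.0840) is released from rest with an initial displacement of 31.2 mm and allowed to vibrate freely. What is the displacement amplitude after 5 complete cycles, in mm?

2.21 mm

Logarithmic decrement δ = 2πζ/√(1 − ζ²) = 2π × 0.08400/√(1 − 0.00706) = 0.5297.
After n cycles, x_n/x₀ = e^(−nδ), so x_5 = 31.2 × e^(−5 × 0.5297) = 31.2 × 0.07077 = 2.208 mm.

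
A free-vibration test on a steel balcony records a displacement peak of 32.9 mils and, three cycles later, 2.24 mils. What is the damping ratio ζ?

0.141

Logarithmic decrement δ = (1/n)·ln(x₀/x_n) = (1/3)·ln(32.9/2.24) = (1/3)·ln(14.69) = 0.8957.
ζ = δ/√(4π² + δ²) = 0.8957/√(39.48 + 0.802) = 0.8957/6.347 = 0.1411.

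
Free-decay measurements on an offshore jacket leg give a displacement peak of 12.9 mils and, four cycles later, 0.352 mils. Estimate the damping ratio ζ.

Logarithmic decrement δ = (1/n)·ln(x₀/x_n) = (1/4)·ln(12.9/0.352) = (1/4)·ln(36.65) = 0.9003.
ζ = δ/√(4π² + δ²) = 0.9003/√(39.48 + 0.811) = 0.9003/6.347 = 0.1418.

0.142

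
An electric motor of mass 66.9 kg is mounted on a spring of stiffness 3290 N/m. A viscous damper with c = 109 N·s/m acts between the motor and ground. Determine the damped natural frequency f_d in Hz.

ω_n = √(k/m) = √(3290/66.9) = 7.013 rad/s.
Critical damping c_c = 2√(k·m) = 2√(3290 × 66.9) = 938.3 N·s/m, so ζ = c/c_c = 109/938.3 = 0.1162.
ω_d = ω_n√(1 − ζ²) = 7.013 × √(1 − 0.0135) = 6.965 rad/s.
f_d = ω_d/(2π) = 1.109 Hz.

1.11 Hz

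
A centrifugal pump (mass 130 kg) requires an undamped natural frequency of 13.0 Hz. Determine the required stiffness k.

867000 N/m

ω_n = 2πf_n = 2π × 13.0 = 81.68 rad/s.
k = m·ω_n² = 130 × 81.68² = 130 × 6672 = 867300 N/m.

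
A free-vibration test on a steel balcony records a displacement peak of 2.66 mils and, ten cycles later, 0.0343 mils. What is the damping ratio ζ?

Logarithmic decrement δ = (1/n)·ln(x₀/x_n) = (1/10)·ln(2.66/0.0343) = (1/10)·ln(77.55) = 0.4351.
ζ = δ/√(4π² + δ²) = 0.4351/√(39.48 + 0.189) = 0.4351/6.298 = 0.06908.

0.0691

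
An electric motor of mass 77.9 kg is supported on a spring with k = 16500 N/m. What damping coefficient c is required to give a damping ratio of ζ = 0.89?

2020 N·s/m

c_c = 2√(k·m) = 2√(16500 × 77.9) = 2267 N·s/m.
c = ζ·c_c = 0.89 × 2267 = 2018 N·s/m.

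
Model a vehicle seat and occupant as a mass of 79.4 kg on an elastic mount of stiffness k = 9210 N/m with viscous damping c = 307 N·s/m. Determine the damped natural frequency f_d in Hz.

1.69 Hz

ω_n = √(k/m) = √(9210/79.4) = 10.77 rad/s.
Critical damping c_c = 2√(k·m) = 2√(9210 × 79.4) = 1710 N·s/m, so ζ = c/c_c = 307/1710 = 0.1795.
ω_d = ω_n√(1 − ζ²) = 10.77 × √(1 − 0.0322) = 10.60 rad/s.
f_d = ω_d/(2π) = 1.686 Hz.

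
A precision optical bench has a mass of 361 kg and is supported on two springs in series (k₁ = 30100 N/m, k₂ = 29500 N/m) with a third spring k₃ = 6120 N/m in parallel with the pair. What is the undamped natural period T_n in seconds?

Series pair: k_s = k₁k₂/(k₁+k₂) = (30100)(29500)/(30100 + 29500) = 14900 N/m. In parallel with k₃: k_eq = 14900 + 6120 = 21020 N/m.
ω_n = √(k_eq/m) = √(21020/361) = √58.22 = 7.630 rad/s.
T_n = 2π/ω_n = 6.283/7.630 = 0.8234 s.

0.823 s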